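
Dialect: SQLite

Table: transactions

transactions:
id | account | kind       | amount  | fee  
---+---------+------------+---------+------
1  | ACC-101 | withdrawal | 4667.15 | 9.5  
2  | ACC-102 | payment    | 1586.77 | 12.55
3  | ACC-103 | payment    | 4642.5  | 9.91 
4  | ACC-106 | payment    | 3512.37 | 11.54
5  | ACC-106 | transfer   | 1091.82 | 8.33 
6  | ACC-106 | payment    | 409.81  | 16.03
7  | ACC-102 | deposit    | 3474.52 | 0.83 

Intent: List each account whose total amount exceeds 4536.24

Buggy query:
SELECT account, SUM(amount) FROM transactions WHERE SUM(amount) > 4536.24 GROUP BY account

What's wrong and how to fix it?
Bug: SUM(amount) is an aggregate, but WHERE filters rows before aggregation

Fix: Use HAVING (which filters groups after aggregation) instead of WHERE

Corrected query:
SELECT account, SUM(amount) FROM transactions GROUP BY account HAVING SUM(amount) > 4536.24

Result:
account | SUM(amount)
--------+------------
ACC-101 | 4667.15    
ACC-102 | 5061.29    
ACC-103 | 4642.5     
ACC-106 | 5014       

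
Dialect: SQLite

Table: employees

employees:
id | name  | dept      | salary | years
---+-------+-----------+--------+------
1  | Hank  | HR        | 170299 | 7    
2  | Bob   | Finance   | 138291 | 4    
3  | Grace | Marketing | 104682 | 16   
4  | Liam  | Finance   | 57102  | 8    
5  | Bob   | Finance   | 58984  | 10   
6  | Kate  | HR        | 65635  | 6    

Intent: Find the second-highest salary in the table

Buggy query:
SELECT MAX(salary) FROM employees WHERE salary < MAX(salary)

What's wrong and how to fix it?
Bug: MAX(salary) on the right of the comparison is an aggregate-in-WHERE error

Fix: Put the inner MAX in a scalar subquery

Corrected query:
SELECT MAX(salary) FROM employees WHERE salary < (SELECT MAX(salary) FROM employees)

Result:
MAX(salary)
-----------
138291     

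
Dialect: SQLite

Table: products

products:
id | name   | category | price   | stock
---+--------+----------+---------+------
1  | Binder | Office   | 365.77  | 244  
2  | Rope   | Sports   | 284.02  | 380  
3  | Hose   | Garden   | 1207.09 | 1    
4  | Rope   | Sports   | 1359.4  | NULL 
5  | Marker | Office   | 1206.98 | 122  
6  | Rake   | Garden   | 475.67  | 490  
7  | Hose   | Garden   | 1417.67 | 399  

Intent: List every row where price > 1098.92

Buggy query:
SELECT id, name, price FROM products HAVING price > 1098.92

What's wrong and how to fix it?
Bug: HAVING filters the output of aggregation, but this query has no GROUP BY and no aggregate functions, so SQLite rejects it (HAVING clause on a non-aggregate query); the condition here is per row

Fix: Replace HAVING with WHERE since the condition applies to individual rows

Corrected query:
SELECT id, name, price FROM products WHERE price > 1098.92

Result:
id | name   | price  
---+--------+--------
3  | Hose   | 1207.09
4  | Rope   | 1359.4 
5  | Marker | 1206.98
7  | Hose   | 1417.67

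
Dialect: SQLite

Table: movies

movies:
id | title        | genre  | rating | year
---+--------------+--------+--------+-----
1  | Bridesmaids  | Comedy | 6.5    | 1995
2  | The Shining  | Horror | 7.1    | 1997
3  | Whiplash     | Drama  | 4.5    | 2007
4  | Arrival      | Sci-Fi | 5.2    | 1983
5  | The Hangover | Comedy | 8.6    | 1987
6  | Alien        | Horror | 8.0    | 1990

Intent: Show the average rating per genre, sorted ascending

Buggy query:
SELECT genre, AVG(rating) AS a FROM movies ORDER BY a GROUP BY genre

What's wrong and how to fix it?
Bug: GROUP BY must precede ORDER BY

Fix: Move ORDER BY to the end, after GROUP BY

Corrected query:
SELECT genre, AVG(rating) AS a FROM movies GROUP BY genre ORDER BY a

Result:
genre  | a   
-------+-----
Drama  | 4.5 
Sci-Fi | 5.2 
Comedy | 7.55
Horror | 7.55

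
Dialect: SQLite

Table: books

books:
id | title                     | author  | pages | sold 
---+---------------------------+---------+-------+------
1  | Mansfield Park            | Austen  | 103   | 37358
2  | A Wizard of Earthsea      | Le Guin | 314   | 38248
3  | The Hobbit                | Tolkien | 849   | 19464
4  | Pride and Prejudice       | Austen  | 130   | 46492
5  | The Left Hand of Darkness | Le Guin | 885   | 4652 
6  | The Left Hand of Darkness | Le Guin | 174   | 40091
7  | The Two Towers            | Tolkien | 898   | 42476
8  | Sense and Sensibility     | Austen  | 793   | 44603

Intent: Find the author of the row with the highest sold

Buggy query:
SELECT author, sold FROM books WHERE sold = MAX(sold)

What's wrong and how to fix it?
Bug: MAX(sold) is an aggregate and cannot be used directly in WHERE

Fix: Use a subquery: WHERE sold = (SELECT MAX(sold) FROM books)

Corrected query:
SELECT author, sold FROM books WHERE sold = (SELECT MAX(sold) FROM books)

Result:
author | sold 
-------+------
Austen | 46492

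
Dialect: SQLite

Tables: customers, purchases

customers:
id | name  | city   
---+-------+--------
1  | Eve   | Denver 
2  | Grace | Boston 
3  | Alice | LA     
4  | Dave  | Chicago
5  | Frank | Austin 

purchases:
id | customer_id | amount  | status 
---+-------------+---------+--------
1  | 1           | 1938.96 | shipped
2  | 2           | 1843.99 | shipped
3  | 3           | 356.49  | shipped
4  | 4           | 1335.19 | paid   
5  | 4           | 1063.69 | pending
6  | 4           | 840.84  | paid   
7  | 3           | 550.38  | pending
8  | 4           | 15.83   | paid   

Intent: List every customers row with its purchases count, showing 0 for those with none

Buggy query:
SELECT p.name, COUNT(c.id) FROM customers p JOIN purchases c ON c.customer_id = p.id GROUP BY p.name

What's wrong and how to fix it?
Bug: INNER JOIN drops customers rows that have no matching purchases rows

Fix: Use LEFT JOIN so parents without children still appear (COUNT(c.id) gives 0)

Corrected query:
SELECT p.name, COUNT(c.id) FROM customers p LEFT JOIN purchases c ON c.customer_id = p.id GROUP BY p.name

Result:
name  | COUNT(c.id)
------+------------
Alice | 2          
Dave  | 4          
Eve   | 1          
Frank | 0          
Grace | 1          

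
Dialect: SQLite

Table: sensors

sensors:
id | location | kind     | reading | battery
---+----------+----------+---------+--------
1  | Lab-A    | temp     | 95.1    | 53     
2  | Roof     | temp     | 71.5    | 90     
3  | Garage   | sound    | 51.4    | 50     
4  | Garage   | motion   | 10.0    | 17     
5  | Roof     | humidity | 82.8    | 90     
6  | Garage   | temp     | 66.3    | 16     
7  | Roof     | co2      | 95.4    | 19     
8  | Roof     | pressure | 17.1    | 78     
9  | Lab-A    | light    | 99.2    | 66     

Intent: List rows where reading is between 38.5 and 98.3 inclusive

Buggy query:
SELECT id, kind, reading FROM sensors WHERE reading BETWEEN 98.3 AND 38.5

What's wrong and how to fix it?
Bug: The bounds are reversed; BETWEEN a AND b requires a <= b to match anything

Fix: Write BETWEEN 38.5 AND 98.3

Corrected query:
SELECT id, kind, reading FROM sensors WHERE reading BETWEEN 38.5 AND 98.3

Result:
id | kind     | reading
---+----------+--------
1  | temp     | 95.1   
2  | temp     | 71.5   
3  | sound    | 51.4   
5  | humidity | 82.8   
6  | temp     | 66.3   
7  | co2      | 95.4   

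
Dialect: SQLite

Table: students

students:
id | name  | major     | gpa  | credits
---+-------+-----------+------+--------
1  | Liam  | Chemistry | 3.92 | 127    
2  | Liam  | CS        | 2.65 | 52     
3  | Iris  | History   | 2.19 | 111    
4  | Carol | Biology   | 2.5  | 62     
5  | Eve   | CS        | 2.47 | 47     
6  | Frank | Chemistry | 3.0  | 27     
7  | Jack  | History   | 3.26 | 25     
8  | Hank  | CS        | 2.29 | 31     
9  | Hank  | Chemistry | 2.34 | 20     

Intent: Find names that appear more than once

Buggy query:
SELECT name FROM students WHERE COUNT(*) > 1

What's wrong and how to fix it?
Bug: COUNT(*) is an aggregate and cannot be used in WHERE

Fix: Group first, then use HAVING for the count condition

Corrected query:
SELECT name FROM students GROUP BY name HAVING COUNT(*) > 1

Result:
name
----
Hank
Liam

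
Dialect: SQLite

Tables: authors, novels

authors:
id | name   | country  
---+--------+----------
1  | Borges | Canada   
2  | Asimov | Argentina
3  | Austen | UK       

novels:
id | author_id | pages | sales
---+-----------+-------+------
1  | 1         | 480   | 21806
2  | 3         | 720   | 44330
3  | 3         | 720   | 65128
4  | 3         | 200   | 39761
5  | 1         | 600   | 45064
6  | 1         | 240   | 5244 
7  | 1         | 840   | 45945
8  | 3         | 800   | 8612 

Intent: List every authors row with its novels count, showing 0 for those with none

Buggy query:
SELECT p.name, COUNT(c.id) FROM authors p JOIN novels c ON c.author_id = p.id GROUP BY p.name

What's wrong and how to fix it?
Bug: INNER JOIN drops authors rows that have no matching novels rows

Fix: Switch to LEFT JOIN to retain unmatched parent rows

Corrected query:
SELECT p.name, COUNT(c.id) FROM authors p LEFT JOIN novels c ON c.author_id = p.id GROUP BY p.name

Result:
name   | COUNT(c.id)
-------+------------
Asimov | 0          
Austen | 4          
Borges | 4          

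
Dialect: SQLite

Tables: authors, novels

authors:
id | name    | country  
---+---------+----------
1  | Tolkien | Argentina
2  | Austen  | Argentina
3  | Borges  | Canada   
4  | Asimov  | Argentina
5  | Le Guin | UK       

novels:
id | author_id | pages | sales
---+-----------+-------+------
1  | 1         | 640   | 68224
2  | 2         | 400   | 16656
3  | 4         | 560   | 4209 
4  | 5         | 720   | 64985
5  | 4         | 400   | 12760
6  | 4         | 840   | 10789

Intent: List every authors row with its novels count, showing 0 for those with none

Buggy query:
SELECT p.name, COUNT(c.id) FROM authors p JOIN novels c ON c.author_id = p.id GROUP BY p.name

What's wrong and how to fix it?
Bug: An inner join excludes parents with zero children

Fix: Use LEFT JOIN so parents without children still appear (COUNT(c.id) gives 0)

Corrected query:
SELECT p.name, COUNT(c.id) FROM authors p LEFT JOIN novels c ON c.author_id = p.id GROUP BY p.name

Result:
name    | COUNT(c.id)
--------+------------
Asimov  | 3          
Austen  | 1          
Borges  | 0          
Le Guin | 1          
Tolkien | 1          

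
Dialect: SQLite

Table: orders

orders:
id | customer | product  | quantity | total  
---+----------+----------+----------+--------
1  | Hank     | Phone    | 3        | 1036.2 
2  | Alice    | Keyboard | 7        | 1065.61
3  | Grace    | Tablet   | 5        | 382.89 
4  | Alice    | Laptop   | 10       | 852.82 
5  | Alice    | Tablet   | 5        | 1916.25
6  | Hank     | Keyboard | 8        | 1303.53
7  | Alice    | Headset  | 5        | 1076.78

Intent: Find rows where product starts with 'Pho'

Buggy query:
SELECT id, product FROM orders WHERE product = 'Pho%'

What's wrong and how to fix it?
Bug: Wildcards only work with LIKE; '=' treats '%' as a literal character

Fix: Replace '=' with LIKE so 'Pho%' is treated as a pattern

Corrected query:
SELECT id, product FROM orders WHERE product LIKE 'Pho%'

Result:
id | product
---+--------
1  | Phone  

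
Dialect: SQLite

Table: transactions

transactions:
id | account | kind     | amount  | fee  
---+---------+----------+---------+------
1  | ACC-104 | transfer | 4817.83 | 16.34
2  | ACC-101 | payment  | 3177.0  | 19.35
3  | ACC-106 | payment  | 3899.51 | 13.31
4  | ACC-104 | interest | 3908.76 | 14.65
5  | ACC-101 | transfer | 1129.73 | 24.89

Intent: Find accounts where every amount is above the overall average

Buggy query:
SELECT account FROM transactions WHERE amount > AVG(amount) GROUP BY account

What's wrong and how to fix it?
Bug: AVG() is an aggregate; it can't sit directly in WHERE

Fix: Use a subquery for AVG and a HAVING MIN(...) filter so the condition holds for every row in the group

Corrected query:
SELECT account FROM transactions GROUP BY account HAVING MIN(amount) > (SELECT AVG(amount) FROM transactions)

Result:
account
-------
ACC-104
ACC-106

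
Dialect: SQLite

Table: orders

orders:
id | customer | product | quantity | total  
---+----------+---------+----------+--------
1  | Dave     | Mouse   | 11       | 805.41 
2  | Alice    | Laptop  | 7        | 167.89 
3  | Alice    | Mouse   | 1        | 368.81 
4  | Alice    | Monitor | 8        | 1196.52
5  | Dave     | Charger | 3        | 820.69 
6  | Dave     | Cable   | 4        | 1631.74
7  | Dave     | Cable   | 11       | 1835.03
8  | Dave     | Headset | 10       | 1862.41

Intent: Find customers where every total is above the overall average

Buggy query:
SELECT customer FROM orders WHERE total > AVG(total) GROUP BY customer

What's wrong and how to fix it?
Bug: WHERE evaluates per row before aggregation, so AVG() is unavailable

Fix: Compute the overall average in a scalar subquery and compare each group's MIN against it in HAVING

Corrected query:
SELECT customer FROM orders GROUP BY customer HAVING MIN(total) > (SELECT AVG(total) FROM orders)

Result:
(no rows)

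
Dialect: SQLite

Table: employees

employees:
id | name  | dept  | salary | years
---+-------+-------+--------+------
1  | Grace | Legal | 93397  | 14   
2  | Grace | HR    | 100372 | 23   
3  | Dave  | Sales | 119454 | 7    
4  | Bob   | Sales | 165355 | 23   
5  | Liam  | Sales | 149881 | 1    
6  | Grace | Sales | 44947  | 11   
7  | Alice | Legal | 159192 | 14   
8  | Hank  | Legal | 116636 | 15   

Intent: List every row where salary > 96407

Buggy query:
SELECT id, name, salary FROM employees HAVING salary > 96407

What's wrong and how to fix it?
Bug: HAVING filters the output of aggregation, but this query has no GROUP BY and no aggregate functions, so SQLite rejects it (HAVING clause on a non-aggregate query); the condition here is per row

Fix: Replace HAVING with WHERE since the condition applies to individual rows

Corrected query:
SELECT id, name, salary FROM employees WHERE salary > 96407

Result:
id | name  | salary
---+-------+-------
2  | Grace | 100372
3  | Dave  | 119454
4  | Bob   | 165355
5  | Liam  | 149881
7  | Alice | 159192
8  | Hank  | 116636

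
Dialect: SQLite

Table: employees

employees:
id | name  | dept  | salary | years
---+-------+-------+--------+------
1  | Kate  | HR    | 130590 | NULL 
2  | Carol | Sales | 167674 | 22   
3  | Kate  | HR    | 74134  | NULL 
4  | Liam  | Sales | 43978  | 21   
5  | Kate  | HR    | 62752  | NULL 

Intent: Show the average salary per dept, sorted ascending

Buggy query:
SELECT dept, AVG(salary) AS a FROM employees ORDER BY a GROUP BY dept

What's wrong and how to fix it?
Bug: GROUP BY must precede ORDER BY

Fix: Reorder: SELECT … FROM … GROUP BY … ORDER BY …

Corrected query:
SELECT dept, AVG(salary) AS a FROM employees GROUP BY dept ORDER BY a

Result:
dept  | a           
------+-------------
HR    | 89158.666667
Sales | 105826      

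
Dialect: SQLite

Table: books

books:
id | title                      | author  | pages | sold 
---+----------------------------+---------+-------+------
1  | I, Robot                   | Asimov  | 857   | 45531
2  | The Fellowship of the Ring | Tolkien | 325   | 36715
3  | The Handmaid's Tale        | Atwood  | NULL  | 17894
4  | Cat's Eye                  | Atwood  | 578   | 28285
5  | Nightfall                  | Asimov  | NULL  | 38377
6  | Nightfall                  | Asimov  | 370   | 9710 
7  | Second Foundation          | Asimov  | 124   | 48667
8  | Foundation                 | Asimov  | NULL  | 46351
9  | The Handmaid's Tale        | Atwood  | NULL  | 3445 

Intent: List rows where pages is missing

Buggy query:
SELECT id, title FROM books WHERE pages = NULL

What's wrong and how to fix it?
Bug: '= NULL' is always unknown in SQL three-valued logic, so no rows match

Fix: Replace '= NULL' with 'IS NULL'

Corrected query:
SELECT id, title FROM books WHERE pages IS NULL

Result:
id | title              
---+--------------------
3  | The Handmaid's Tale
5  | Nightfall          
8  | Foundation         
9  | The Handmaid's Tale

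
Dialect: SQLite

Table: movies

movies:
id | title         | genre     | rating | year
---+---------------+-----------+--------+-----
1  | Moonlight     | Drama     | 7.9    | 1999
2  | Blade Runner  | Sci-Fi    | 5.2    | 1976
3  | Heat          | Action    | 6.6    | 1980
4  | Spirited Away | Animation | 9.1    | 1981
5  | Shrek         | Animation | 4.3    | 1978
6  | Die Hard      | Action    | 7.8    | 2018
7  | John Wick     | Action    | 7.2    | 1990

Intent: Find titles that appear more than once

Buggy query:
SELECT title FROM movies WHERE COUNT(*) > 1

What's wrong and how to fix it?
Bug: WHERE can't reference COUNT(*); aggregates are computed after WHERE

Fix: Group first, then use HAVING for the count condition

Corrected query:
SELECT title FROM movies GROUP BY title HAVING COUNT(*) > 1

Result:
(no rows)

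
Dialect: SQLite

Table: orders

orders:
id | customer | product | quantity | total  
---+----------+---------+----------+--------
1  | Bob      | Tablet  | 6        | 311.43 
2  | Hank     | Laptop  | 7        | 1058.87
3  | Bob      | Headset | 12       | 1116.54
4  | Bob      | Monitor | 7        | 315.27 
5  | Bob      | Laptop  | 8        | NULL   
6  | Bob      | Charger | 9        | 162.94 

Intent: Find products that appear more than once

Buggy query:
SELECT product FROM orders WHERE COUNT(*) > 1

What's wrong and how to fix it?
Bug: WHERE can't reference COUNT(*); aggregates are computed after WHERE

Fix: Group first, then use HAVING for the count condition

Corrected query:
SELECT product FROM orders GROUP BY product HAVING COUNT(*) > 1

Result:
product
-------
Laptop 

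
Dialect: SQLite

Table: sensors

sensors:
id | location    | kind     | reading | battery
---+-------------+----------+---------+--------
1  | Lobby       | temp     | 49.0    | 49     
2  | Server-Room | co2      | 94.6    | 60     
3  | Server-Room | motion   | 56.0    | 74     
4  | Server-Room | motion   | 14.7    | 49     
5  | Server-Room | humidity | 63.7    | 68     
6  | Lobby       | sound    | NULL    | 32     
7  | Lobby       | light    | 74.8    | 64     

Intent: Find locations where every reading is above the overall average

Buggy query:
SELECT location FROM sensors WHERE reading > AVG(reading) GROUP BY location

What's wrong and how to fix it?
Bug: WHERE evaluates per row before aggregation, so AVG() is unavailable

Fix: Use a subquery for AVG and a HAVING MIN(...) filter so the condition holds for every row in the group

Corrected query:
SELECT location FROM sensors GROUP BY location HAVING MIN(reading) > (SELECT AVG(reading) FROM sensors)

Result:
(no rows)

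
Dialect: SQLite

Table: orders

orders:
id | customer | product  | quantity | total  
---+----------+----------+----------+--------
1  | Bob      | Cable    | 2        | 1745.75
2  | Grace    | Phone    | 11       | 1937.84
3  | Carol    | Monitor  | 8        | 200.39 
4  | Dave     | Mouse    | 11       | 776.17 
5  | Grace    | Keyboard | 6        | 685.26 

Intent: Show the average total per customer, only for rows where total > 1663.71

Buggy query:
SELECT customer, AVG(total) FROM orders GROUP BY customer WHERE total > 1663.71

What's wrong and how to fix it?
Bug: WHERE cannot follow GROUP BY

Fix: Place WHERE between FROM and GROUP BY

Corrected query:
SELECT customer, AVG(total) FROM orders WHERE total > 1663.71 GROUP BY customer

Result:
customer | AVG(total)
---------+-----------
Bob      | 1745.75   
Grace    | 1937.84   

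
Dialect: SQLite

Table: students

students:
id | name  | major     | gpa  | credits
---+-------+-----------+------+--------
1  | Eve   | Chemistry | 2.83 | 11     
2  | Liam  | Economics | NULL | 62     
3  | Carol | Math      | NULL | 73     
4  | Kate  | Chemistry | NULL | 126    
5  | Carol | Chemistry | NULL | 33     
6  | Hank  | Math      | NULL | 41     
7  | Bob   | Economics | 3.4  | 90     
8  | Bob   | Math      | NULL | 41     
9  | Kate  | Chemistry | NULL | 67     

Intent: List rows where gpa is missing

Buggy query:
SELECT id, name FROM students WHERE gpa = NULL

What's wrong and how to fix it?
Bug: '= NULL' is always unknown in SQL three-valued logic, so no rows match

Fix: Replace '= NULL' with 'IS NULL'

Corrected query:
SELECT id, name FROM students WHERE gpa IS NULL

Result:
id | name 
---+------
2  | Liam 
3  | Carol
4  | Kate 
5  | Carol
6  | Hank 
8  | Bob  
9  | Kate 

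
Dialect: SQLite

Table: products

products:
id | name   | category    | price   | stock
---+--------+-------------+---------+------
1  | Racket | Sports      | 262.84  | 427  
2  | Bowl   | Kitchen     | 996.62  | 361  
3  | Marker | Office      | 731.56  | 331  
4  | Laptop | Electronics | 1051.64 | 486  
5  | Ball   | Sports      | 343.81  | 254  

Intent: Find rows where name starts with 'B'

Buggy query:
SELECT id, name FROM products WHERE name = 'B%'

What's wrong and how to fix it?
Bug: '=' compares the literal string including the % character; pattern matching needs LIKE

Fix: Replace '=' with LIKE so 'B%' is treated as a pattern

Corrected query:
SELECT id, name FROM products WHERE name LIKE 'B%'

Result:
id | name
---+-----
2  | Bowl
5  | Ball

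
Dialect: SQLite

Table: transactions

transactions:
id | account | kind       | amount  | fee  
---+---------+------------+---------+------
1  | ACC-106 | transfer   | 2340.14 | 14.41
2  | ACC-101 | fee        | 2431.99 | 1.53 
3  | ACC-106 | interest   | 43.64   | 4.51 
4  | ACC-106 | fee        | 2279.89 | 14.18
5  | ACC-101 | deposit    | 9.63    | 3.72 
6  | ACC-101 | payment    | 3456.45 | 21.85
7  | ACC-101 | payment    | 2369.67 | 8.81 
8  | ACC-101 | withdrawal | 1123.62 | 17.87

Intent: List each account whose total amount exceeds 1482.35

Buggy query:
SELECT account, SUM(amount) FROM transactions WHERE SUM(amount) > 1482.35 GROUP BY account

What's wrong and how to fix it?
Bug: Aggregate functions cannot appear in a WHERE clause

Fix: Move the aggregate condition to a HAVING clause

Corrected query:
SELECT account, SUM(amount) FROM transactions GROUP BY account HAVING SUM(amount) > 1482.35

Result:
account | SUM(amount)
--------+------------
ACC-101 | 9391.36    
ACC-106 | 4663.67    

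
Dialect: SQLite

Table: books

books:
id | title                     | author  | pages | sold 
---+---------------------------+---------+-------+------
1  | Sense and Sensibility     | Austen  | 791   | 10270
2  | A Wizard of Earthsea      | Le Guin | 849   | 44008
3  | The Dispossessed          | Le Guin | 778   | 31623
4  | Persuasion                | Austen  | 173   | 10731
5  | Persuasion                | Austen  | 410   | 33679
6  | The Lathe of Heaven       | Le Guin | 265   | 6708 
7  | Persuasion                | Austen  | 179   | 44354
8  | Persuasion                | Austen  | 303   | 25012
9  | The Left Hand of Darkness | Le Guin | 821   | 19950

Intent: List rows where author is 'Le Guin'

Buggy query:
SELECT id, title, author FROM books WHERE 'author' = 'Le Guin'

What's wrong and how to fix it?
Bug: 'author' in single quotes is a string literal, not the column; the comparison is literal-vs-literal and never true

Fix: Reference the column as author without single quotes

Corrected query:
SELECT id, title, author FROM books WHERE author = 'Le Guin'

Result:
id | title                     | author 
---+---------------------------+--------
2  | A Wizard of Earthsea      | Le Guin
3  | The Dispossessed          | Le Guin
6  | The Lathe of Heaven       | Le Guin
9  | The Left Hand of Darkness | Le Guin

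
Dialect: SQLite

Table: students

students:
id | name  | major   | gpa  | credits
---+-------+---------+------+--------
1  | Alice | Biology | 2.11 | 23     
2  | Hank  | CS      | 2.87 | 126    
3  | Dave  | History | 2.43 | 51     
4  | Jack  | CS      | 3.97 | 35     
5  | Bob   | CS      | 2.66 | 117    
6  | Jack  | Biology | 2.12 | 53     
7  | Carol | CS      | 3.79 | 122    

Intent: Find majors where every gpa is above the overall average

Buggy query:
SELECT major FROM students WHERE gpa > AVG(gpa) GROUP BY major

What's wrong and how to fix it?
Bug: WHERE evaluates per row before aggregation, so AVG() is unavailable

Fix: Compute the overall average in a scalar subquery and compare each group's MIN against it in HAVING

Corrected query:
SELECT major FROM students GROUP BY major HAVING MIN(gpa) > (SELECT AVG(gpa) FROM students)

Result:
(no rows)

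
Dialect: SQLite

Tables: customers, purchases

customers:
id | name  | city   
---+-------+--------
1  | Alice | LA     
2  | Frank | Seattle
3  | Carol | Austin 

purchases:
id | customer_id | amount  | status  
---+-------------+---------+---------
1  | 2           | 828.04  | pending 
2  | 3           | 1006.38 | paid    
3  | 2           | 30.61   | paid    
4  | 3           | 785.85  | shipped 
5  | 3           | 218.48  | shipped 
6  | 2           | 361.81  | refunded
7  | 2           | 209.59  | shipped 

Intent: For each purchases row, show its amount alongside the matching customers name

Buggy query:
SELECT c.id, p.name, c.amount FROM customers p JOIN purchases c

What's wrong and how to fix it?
Bug: JOIN with no ON clause produces a cartesian product; every purchases row pairs with every customers row

Fix: Add ON c.customer_id = p.id to the JOIN

Corrected query:
SELECT c.id, p.name, c.amount FROM customers p JOIN purchases c ON c.customer_id = p.id

Result:
id | name  | amount 
---+-------+--------
1  | Frank | 828.04 
2  | Carol | 1006.38
3  | Frank | 30.61  
4  | Carol | 785.85 
5  | Carol | 218.48 
6  | Frank | 361.81 
7  | Frank | 209.59 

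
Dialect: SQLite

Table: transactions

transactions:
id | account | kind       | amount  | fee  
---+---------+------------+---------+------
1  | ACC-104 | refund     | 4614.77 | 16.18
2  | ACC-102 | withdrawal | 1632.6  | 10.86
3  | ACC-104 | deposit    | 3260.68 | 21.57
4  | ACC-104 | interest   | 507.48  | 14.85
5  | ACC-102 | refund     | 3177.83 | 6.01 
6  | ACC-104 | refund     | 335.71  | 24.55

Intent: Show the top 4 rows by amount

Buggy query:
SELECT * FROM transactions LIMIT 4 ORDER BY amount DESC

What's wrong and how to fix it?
Bug: ORDER BY cannot follow LIMIT; LIMIT is the final clause

Fix: Swap the clauses: ORDER BY first, then LIMIT

Corrected query:
SELECT * FROM transactions ORDER BY amount DESC LIMIT 4

Result:
id | account | kind       | amount  | fee  
---+---------+------------+---------+------
1  | ACC-104 | refund     | 4614.77 | 16.18
3  | ACC-104 | deposit    | 3260.68 | 21.57
5  | ACC-102 | refund     | 3177.83 | 6.01 
2  | ACC-102 | withdrawal | 1632.6  | 10.86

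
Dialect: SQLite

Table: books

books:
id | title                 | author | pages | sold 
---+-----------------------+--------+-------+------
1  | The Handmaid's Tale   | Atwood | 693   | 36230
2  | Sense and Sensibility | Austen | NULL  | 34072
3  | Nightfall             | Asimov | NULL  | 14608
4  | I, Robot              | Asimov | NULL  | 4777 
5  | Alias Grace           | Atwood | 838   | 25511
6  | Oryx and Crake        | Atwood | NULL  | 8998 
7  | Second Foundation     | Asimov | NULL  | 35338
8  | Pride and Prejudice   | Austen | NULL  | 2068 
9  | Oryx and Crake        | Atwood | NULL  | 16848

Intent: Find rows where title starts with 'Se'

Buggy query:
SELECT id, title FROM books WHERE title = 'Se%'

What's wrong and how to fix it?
Bug: '=' compares the literal string including the % character; pattern matching needs LIKE

Fix: Use LIKE for wildcard pattern matching

Corrected query:
SELECT id, title FROM books WHERE title LIKE 'Se%'

Result:
id | title                
---+----------------------
2  | Sense and Sensibility
7  | Second Foundation    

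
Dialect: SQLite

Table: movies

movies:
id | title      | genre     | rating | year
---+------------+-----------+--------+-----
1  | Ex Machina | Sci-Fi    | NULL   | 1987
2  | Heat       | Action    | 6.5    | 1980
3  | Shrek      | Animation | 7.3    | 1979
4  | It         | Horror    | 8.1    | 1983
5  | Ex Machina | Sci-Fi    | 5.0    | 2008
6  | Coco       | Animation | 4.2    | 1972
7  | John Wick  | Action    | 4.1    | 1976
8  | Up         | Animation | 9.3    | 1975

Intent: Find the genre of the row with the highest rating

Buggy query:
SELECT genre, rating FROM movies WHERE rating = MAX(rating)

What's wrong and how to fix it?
Bug: MAX(rating) is an aggregate and cannot be used directly in WHERE

Fix: Use a subquery: WHERE rating = (SELECT MAX(rating) FROM movies)

Corrected query:
SELECT genre, rating FROM movies WHERE rating = (SELECT MAX(rating) FROM movies)

Result:
genre     | rating
----------+-------
Animation | 9.3   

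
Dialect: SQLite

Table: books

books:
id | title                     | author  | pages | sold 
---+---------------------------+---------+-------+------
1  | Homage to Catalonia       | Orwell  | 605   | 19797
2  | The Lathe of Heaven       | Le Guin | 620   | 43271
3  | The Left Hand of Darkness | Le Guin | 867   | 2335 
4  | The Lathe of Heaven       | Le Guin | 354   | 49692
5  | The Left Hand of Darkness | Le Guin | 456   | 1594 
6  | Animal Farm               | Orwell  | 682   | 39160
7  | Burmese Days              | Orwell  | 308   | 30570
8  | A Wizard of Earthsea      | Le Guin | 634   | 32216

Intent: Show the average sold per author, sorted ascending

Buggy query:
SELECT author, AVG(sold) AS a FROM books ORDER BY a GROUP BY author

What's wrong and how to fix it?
Bug: GROUP BY must precede ORDER BY

Fix: Reorder: SELECT … FROM … GROUP BY … ORDER BY …

Corrected query:
SELECT author, AVG(sold) AS a FROM books GROUP BY author ORDER BY a

Result:
author  | a           
--------+-------------
Le Guin | 25821.6     
Orwell  | 29842.333333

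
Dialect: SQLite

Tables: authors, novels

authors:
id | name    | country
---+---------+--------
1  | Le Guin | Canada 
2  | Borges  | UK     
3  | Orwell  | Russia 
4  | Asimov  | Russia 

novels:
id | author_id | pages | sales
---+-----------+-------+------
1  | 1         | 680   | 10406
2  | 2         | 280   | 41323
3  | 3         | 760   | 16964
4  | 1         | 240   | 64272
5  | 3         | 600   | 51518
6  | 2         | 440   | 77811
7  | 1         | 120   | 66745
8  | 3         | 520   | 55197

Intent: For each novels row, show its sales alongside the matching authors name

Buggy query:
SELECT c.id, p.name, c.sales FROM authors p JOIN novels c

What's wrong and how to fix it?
Bug: Missing join condition: each novels row is matched to all authors rows instead of just its own

Fix: Add ON c.author_id = p.id to the JOIN

Corrected query:
SELECT c.id, p.name, c.sales FROM authors p JOIN novels c ON c.author_id = p.id

Result:
id | name    | sales
---+---------+------
1  | Le Guin | 10406
2  | Borges  | 41323
3  | Orwell  | 16964
4  | Le Guin | 64272
5  | Orwell  | 51518
6  | Borges  | 77811
7  | Le Guin | 66745
8  | Orwell  | 55197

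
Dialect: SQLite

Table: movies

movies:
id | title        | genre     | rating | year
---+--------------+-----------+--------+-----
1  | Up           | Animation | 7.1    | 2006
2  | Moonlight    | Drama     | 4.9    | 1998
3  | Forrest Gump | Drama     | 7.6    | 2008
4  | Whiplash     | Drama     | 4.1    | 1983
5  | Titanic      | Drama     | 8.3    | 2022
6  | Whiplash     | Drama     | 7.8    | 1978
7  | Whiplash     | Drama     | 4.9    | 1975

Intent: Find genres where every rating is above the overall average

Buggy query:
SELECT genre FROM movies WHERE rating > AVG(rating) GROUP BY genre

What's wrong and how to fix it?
Bug: WHERE evaluates per row before aggregation, so AVG() is unavailable

Fix: Compute the overall average in a scalar subquery and compare each group's MIN against it in HAVING

Corrected query:
SELECT genre FROM movies GROUP BY genre HAVING MIN(rating) > (SELECT AVG(rating) FROM movies)

Result:
genre    
---------
Animation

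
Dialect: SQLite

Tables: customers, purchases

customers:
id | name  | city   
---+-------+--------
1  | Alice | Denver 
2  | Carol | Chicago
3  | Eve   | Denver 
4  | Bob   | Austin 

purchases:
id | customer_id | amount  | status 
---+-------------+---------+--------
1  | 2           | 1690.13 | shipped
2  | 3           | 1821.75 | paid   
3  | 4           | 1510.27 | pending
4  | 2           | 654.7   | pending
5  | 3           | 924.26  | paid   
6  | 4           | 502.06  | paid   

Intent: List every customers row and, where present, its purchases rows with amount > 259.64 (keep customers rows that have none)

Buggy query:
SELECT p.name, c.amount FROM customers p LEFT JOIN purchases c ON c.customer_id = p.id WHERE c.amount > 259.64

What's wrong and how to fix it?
Bug: Filtering c.amount in WHERE discards the NULL rows produced by LEFT JOIN, turning it into an inner join

Fix: Move the right-table condition into the ON clause so unmatched parents are kept

Corrected query:
SELECT p.name, c.amount FROM customers p LEFT JOIN purchases c ON c.customer_id = p.id AND c.amount > 259.64

Result:
name  | amount 
------+--------
Alice | NULL   
Carol | 654.7  
Carol | 1690.13
Eve   | 924.26 
Eve   | 1821.75
Bob   | 502.06 
Bob   | 1510.27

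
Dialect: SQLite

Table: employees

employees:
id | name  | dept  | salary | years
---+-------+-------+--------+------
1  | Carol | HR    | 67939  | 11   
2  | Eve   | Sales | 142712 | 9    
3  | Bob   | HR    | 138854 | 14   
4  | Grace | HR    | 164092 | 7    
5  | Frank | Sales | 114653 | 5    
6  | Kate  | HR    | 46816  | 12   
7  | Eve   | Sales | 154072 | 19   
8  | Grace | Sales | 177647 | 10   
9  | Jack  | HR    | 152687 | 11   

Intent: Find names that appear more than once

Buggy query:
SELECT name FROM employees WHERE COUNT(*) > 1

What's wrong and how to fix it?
Bug: WHERE can't reference COUNT(*); aggregates are computed after WHERE

Fix: Group first, then use HAVING for the count condition

Corrected query:
SELECT name FROM employees GROUP BY name HAVING COUNT(*) > 1

Result:
name 
-----
Eve  
Grace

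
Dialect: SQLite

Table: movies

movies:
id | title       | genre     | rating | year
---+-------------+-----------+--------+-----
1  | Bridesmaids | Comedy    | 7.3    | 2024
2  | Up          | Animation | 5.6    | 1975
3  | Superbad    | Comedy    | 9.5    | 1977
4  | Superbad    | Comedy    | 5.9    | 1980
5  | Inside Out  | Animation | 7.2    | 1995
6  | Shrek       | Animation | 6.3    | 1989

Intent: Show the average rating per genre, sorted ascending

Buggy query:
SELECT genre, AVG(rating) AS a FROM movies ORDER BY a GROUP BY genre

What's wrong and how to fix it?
Bug: GROUP BY must precede ORDER BY

Fix: Reorder: SELECT … FROM … GROUP BY … ORDER BY …

Corrected query:
SELECT genre, AVG(rating) AS a FROM movies GROUP BY genre ORDER BY a

Result:
genre     | a       
----------+---------
Animation | 6.366667
Comedy    | 7.566667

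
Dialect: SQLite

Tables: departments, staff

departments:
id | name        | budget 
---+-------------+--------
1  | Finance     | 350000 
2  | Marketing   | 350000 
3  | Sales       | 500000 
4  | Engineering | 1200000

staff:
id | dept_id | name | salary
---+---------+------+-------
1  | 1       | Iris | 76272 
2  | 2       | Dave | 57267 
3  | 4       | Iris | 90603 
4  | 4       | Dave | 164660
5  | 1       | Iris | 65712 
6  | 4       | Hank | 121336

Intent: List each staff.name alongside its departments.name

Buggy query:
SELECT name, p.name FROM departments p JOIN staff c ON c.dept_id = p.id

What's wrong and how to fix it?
Bug: Both tables have a 'name' column; the unqualified reference is ambiguous

Fix: Prefix ambiguous columns with the table alias

Corrected query:
SELECT c.name, p.name FROM departments p JOIN staff c ON c.dept_id = p.id

Result:
name | name       
-----+------------
Iris | Finance    
Dave | Marketing  
Iris | Engineering
Dave | Engineering
Iris | Finance    
Hank | Engineering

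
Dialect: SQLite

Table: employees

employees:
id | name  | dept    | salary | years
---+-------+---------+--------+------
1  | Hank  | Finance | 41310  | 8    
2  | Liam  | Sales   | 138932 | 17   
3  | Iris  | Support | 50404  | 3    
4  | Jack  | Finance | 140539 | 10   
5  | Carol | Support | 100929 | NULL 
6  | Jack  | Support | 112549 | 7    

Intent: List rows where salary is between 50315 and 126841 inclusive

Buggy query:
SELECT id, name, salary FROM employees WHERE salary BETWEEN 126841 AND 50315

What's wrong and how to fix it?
Bug: The bounds are reversed; BETWEEN a AND b requires a <= b to match anything

Fix: Swap the bounds so the smaller value comes first

Corrected query:
SELECT id, name, salary FROM employees WHERE salary BETWEEN 50315 AND 126841

Result:
id | name  | salary
---+-------+-------
3  | Iris  | 50404 
5  | Carol | 100929
6  | Jack  | 112549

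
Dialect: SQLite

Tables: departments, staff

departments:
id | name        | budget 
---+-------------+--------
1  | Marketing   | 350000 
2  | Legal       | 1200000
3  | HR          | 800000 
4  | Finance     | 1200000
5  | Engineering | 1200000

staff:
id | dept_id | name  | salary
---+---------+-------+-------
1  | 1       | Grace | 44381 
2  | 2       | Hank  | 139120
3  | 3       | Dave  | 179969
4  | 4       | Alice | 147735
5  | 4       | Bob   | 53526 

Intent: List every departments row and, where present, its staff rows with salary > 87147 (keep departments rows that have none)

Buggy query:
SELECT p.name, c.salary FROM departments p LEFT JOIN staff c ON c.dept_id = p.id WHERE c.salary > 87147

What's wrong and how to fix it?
Bug: A WHERE condition on the right-hand table after LEFT JOIN drops unmatched parents

Fix: Move the right-table condition into the ON clause so unmatched parents are kept

Corrected query:
SELECT p.name, c.salary FROM departments p LEFT JOIN staff c ON c.dept_id = p.id AND c.salary > 87147

Result:
name        | salary
------------+-------
Marketing   | NULL  
Legal       | 139120
HR          | 179969
Finance     | 147735
Engineering | NULL  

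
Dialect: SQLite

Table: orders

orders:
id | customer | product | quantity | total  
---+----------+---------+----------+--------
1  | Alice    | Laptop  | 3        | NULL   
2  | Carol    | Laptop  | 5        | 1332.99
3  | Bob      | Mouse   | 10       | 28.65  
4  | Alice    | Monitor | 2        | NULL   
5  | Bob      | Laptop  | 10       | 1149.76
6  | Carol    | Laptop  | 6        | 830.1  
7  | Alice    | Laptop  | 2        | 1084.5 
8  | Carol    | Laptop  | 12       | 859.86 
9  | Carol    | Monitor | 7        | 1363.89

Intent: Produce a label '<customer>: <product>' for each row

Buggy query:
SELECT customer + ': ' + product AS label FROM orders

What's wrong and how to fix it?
Bug: '+' is numeric addition; on text columns SQLite converts them to 0 instead of concatenating

Fix: Replace + with || to concatenate text

Corrected query:
SELECT customer || ': ' || product AS label FROM orders

Result:
label         
--------------
Alice: Laptop 
Carol: Laptop 
Bob: Mouse    
Alice: Monitor
Bob: Laptop   
Carol: Laptop 
Alice: Laptop 
Carol: Laptop 
Carol: Monitor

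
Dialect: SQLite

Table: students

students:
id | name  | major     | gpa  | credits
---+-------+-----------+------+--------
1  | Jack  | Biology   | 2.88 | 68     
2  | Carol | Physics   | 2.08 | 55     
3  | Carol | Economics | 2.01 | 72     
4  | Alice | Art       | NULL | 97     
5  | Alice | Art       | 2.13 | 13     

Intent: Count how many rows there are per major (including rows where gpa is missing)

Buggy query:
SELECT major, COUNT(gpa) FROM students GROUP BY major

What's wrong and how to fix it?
Bug: COUNT(column) counts non-NULL values only; rows with NULL gpa aren't counted

Fix: Use COUNT(*) to count all rows regardless of NULL

Corrected query:
SELECT major, COUNT(*) FROM students GROUP BY major

Result:
major     | COUNT(*)
----------+---------
Art       | 2       
Biology   | 1       
Economics | 1       
Physics   | 1       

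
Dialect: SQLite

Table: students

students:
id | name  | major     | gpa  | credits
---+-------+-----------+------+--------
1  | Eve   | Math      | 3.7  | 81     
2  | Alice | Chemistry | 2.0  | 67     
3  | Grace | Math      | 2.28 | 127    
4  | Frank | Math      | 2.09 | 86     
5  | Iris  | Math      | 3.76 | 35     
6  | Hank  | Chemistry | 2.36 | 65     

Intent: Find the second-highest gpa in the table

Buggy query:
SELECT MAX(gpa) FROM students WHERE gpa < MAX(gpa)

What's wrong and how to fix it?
Bug: The inner MAX is an aggregate inside WHERE, which is not allowed

Fix: Compute the overall MAX in a subquery, then take MAX of rows below it

Corrected query:
SELECT MAX(gpa) FROM students WHERE gpa < (SELECT MAX(gpa) FROM students)

Result:
MAX(gpa)
--------
3.7     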